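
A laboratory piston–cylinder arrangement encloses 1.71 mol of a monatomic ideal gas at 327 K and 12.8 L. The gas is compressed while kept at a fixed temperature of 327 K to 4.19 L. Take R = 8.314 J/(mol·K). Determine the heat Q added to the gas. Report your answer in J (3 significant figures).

Isothermal ⇒ ΔU = 0, so Q = W = nRT ln(V₂/V₁).
Q = (1.71)(8.314)(327) ln(4.19/12.8) = 4649 × -1.117 = -5192 J.

Q ≈ -5190 J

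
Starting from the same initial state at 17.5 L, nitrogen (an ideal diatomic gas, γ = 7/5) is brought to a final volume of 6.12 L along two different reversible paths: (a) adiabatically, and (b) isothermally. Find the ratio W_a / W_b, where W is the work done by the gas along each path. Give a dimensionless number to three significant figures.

Path (a) adiabatic: W = P₁V₁(1 − (V₁/V₂)^(γ−1))/(γ−1) → W_a/(P₁V₁) = -1.306.
Path (b) isothermal: W = P₁V₁ ln(V₂/V₁) → W_b/(P₁V₁) = -1.051.
W_a / W_b = -1.306 / -1.051 = 1.243.

W_a / W_b ≈ 1.24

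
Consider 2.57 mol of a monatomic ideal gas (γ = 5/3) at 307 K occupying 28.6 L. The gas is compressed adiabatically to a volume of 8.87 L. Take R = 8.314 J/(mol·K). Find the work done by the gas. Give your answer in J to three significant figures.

Adiabatic: TV^(γ−1) = const with γ = 5/3.
T₂ = T₁ (V₁/V₂)^(γ−1) = 307 × (28.6/8.87)^0.667 = 307 × 2.183 = 670 K.
W_by = nCᵥ(T₁ − T₂) = (2.57)(12.47)(307 − 670) = -11636 J.

W ≈ -11600 J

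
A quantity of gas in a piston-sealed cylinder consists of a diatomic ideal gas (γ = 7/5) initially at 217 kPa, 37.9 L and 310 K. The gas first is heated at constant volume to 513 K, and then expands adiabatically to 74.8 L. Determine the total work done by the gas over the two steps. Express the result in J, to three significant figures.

W_total ≈ 8100 J

Step 1 (isochoric): W = 0 (constant volume).
After step 1: P = 359.1 kPa (V unchanged).
Step 2 (adiabatic): W = (P₁V₁ − P₂V₂)/(γ−1) = (13610 − 10369)/0.4 = 8101 J.
W_total = 0 + 8101 = 8101 J.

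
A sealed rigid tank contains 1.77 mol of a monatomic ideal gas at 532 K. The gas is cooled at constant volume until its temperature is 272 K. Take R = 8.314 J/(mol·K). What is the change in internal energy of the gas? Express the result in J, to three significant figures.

Constant volume ⇒ W = 0, so Q = ΔU = nCᵥΔT with Cᵥ = 3R/2 = 12.47 J/(mol·K).
ΔU = (1.77)(12.47)(272 − 532) = -5739 J.

ΔU ≈ -5740 J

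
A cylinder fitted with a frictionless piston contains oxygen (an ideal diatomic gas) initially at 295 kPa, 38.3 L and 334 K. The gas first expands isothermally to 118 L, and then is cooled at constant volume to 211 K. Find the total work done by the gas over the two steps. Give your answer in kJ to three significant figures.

Step 1 (isothermal): W = P₁V₁ ln(V₂/V₁) = (11298) ln(118/38.3) = 12713 J.
Step 2 (isochoric): W = 0 (constant volume).
W_total = 12713 + 0 = 12713 J.

W_total ≈ 12.7 kJ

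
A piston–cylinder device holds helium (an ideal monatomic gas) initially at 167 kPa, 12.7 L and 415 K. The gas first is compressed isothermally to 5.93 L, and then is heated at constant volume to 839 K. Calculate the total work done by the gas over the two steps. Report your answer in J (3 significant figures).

W_total ≈ -1620 J

Step 1 (isothermal): W = P₁V₁ ln(V₂/V₁) = (2121) ln(5.93/12.7) = -1615 J.
Step 2 (isochoric): W = 0 (constant volume).
W_total = -1615 + 0 = -1615 J.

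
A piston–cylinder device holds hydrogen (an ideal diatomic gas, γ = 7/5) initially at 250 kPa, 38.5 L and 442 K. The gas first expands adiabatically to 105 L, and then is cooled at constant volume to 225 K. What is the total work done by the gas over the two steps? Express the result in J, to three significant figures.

Step 1 (adiabatic): W = (P₁V₁ − P₂V₂)/(γ−1) = (9625 − 6443)/0.4 = 7954 J.
Step 2 (isochoric): W = 0 (constant volume).
W_total = 7954 + 0 = 7954 J.

W_total ≈ 7950 J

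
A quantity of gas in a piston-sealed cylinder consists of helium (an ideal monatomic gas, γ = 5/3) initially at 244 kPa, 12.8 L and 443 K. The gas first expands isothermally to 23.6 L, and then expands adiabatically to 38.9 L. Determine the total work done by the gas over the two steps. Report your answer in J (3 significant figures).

W_total ≈ 3240 J

Step 1 (isothermal): W = P₁V₁ ln(V₂/V₁) = (3123) ln(23.6/12.8) = 1911 J.
After step 1: P = 132.3 kPa, V = 23.6 L, T = 443 K.
Step 2 (adiabatic): W = (P₁V₁ − P₂V₂)/(γ−1) = (3123 − 2238)/0.667 = 1327 J.
W_total = 1911 + 1327 = 3238 J.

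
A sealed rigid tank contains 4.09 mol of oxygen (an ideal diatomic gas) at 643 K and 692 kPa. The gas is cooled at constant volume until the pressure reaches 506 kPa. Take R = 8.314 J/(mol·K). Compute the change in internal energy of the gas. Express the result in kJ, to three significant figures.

ΔU ≈ -14.7 kJ

Constant volume ⇒ W = 0, so Q = ΔU = nCᵥΔT with Cᵥ = 5R/2 = 20.79 J/(mol·K).
At constant V, T₂/T₁ = P₂/P₁ ⇒ ΔT = T₁(P₂/P₁ − 1) = 643·(506/692 − 1) = -172.8 K.
ΔU = (4.09)(20.79)(-172.8) = -14692 J.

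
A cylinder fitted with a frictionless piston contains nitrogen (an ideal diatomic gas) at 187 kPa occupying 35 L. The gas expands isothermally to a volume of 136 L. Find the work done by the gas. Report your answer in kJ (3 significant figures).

W ≈ 8.88 kJ

Isothermal: W = nRT ln(V₂/V₁) = P₁V₁ ln(V₂/V₁).
P₁V₁ = (187 kPa)(35 L) = 6545 J.
W = 6545 × ln(136/35) = 6545 × 1.357
W_by_gas = 8884 J.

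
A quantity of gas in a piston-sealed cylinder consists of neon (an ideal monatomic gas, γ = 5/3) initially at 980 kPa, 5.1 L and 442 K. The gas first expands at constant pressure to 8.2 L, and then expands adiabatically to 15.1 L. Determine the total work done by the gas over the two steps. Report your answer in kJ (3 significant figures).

Step 1 (isobaric): W = PΔV = (980 kPa)(8.2 − 5.1 L) = 3038 J.
After step 1: P = 980 kPa, V = 8.2 L, T = 710.7 K.
Step 2 (adiabatic): W = (P₁V₁ − P₂V₂)/(γ−1) = (8036 − 5349)/0.667 = 4031 J.
W_total = 3038 + 4031 = 7069 J.

W_total ≈ 7.07 kJ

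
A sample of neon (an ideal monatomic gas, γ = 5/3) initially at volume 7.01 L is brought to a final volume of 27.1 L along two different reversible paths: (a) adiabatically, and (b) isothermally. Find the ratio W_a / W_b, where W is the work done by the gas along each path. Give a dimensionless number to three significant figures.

W_a / W_b ≈ 0.659

Path (a) adiabatic: W = P₁V₁(1 − (V₁/V₂)^(γ−1))/(γ−1) → W_a/(P₁V₁) = 0.891.
Path (b) isothermal: W = P₁V₁ ln(V₂/V₁) → W_b/(P₁V₁) = 1.352.
W_a / W_b = 0.891 / 1.352 = 0.659.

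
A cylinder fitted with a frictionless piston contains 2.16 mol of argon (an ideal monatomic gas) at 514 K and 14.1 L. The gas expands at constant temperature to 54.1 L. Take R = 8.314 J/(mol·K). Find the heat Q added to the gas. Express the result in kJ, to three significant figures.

Q ≈ 12.4 kJ

Isothermal ⇒ ΔU = 0, so Q = W = nRT ln(V₂/V₁).
Q = (2.16)(8.314)(514) ln(54.1/14.1) = 9231 × 1.345 = 12412 J.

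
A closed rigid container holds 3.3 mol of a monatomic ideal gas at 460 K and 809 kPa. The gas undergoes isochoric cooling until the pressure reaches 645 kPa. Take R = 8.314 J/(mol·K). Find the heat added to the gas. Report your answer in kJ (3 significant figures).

Q ≈ -3.84 kJ

Constant volume ⇒ W = 0, so Q = ΔU = nCᵥΔT with Cᵥ = 3R/2 = 12.47 J/(mol·K).
At constant V, T₂/T₁ = P₂/P₁ ⇒ ΔT = T₁(P₂/P₁ − 1) = 460·(645/809 − 1) = -93.25 K.
ΔU = (3.3)(12.47)(-93.25) = -3838 J.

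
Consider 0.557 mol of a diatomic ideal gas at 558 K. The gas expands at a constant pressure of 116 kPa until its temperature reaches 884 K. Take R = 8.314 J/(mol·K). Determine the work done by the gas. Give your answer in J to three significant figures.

Isobaric: W = P ΔV = nR ΔT.
W = (0.557)(8.314)(884 − 558) = 1510 J.

W ≈ 1510 J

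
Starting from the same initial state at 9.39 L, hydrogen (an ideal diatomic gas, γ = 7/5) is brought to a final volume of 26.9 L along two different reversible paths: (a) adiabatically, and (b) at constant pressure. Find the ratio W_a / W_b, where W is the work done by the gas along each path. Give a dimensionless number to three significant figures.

W_a / W_b ≈ 0.461

Path (a) adiabatic: W = P₁V₁(1 − (V₁/V₂)^(γ−1))/(γ−1) → W_a/(P₁V₁) = 0.859.
Path (b) isobaric: W = P₁(V₂ − V₁) → W_b/(P₁V₁) = 1.865.
W_a / W_b = 0.859 / 1.865 = 0.4607.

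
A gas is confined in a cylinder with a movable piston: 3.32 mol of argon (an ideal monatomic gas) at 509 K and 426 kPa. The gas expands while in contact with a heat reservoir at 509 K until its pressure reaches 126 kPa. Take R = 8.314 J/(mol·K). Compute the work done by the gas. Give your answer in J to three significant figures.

W ≈ 17100 J

Isothermal process: W = nRT ln(V₂/V₁) = nRT ln(P₁/P₂).
W = (3.32)(8.314)(509) × ln(426/126)
  = 14050 × ln(3.381) = 14050 × 1.218
W_by_gas = 17115 J.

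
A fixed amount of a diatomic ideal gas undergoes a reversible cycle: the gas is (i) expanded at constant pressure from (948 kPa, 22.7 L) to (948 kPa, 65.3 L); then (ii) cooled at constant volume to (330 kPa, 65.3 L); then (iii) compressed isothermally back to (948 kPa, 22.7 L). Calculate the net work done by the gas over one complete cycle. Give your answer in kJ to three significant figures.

W_net ≈ 17.6 kJ

Leg (i): W = PΔV = (948)(65.3 − 22.7) = 40385 J.
Leg (ii): W = 0.
Leg (iii): W = PᵢVᵢ ln(V_f/Vᵢ) = (21549) ln(22.7/65.3) = -22769 J.
W_net = 40385 − 22769 = 17616 J.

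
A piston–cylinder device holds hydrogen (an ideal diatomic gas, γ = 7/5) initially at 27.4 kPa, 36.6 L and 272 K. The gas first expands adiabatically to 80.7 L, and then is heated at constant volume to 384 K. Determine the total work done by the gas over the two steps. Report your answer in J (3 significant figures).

Step 1 (adiabatic): W = (P₁V₁ − P₂V₂)/(γ−1) = (1003 − 730.9)/0.4 = 679.8 J.
Step 2 (isochoric): W = 0 (constant volume).
W_total = 679.8 + 0 = 679.8 J.

W_total ≈ 680 J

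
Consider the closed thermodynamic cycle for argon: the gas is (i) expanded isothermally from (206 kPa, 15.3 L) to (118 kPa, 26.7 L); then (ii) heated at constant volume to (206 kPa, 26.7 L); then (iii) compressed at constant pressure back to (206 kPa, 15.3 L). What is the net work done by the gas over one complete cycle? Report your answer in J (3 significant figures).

Leg (i): W = PᵢVᵢ ln(V_f/Vᵢ) = (3152) ln(26.7/15.3) = 1755 J.
Leg (ii): W = 0.
Leg (iii): W = PΔV = (206)(15.3 − 26.7) = -2348 J.
W_net = 1755 − 2348 = -593.4 J.

W_net ≈ -593 J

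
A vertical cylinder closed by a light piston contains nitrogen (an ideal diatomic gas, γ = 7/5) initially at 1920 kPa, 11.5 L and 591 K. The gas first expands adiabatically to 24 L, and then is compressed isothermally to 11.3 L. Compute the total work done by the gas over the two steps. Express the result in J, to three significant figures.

Step 1 (adiabatic): W = (P₁V₁ − P₂V₂)/(γ−1) = (22080 − 16451)/0.4 = 14072 J.
After step 1: P = 685.5 kPa, V = 24 L, T = 440.3 K.
Step 2 (isothermal): W = P₁V₁ ln(V₂/V₁) = (16451) ln(11.3/24) = -12392 J.
W_total = 14072 − 12392 = 1681 J.

W_total ≈ 1680 J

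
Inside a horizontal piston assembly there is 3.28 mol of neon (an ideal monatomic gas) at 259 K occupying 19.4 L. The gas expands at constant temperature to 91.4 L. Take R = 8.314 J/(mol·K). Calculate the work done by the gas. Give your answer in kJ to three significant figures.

Isothermal: W = nRT ln(V₂/V₁).
W = (3.28)(8.314)(259) × ln(91.4/19.4)
  = 7063 × 1.55
W_by_gas = 10947 J.

W ≈ 10.9 kJ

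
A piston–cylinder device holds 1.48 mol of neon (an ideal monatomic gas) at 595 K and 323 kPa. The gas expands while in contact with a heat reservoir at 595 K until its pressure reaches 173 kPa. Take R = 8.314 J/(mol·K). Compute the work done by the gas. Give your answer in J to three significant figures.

W ≈ 4570 J

Isothermal process: W = nRT ln(V₂/V₁) = nRT ln(P₁/P₂).
W = (1.48)(8.314)(595) × ln(323/173)
  = 7321 × ln(1.867) = 7321 × 0.6244
W_by_gas = 4571 J.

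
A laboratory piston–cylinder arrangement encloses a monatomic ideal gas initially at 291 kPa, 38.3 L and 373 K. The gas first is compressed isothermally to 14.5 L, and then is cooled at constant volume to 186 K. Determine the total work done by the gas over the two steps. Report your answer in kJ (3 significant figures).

Step 1 (isothermal): W = P₁V₁ ln(V₂/V₁) = (11145) ln(14.5/38.3) = -10825 J.
Step 2 (isochoric): W = 0 (constant volume).
W_total = -10825 + 0 = -10825 J.

W_total ≈ -10.8 kJ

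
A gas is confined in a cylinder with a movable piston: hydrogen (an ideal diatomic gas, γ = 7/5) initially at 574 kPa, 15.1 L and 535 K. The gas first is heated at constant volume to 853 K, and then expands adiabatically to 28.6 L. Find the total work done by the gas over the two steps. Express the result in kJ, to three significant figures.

Step 1 (isochoric): W = 0 (constant volume).
After step 1: P = 915.2 kPa (V unchanged).
Step 2 (adiabatic): W = (P₁V₁ − P₂V₂)/(γ−1) = (13819 − 10704)/0.4 = 7789 J.
W_total = 0 + 7789 = 7789 J.

W_total ≈ 7.79 kJ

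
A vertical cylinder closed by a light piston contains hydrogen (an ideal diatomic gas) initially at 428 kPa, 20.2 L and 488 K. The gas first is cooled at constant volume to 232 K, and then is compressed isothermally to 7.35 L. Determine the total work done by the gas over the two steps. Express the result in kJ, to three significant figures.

W_total ≈ -4.16 kJ

Step 1 (isochoric): W = 0 (constant volume).
After step 1: P = 203.5 kPa (V unchanged).
Step 2 (isothermal): W = P₁V₁ ln(V₂/V₁) = (4110) ln(7.35/20.2) = -4155 J.
W_total = 0 − 4155 = -4155 J.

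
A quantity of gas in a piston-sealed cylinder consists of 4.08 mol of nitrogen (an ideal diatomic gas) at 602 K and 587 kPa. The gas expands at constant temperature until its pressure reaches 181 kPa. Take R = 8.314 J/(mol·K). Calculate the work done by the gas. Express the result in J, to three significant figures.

W ≈ 24000 J

Isothermal process: W = nRT ln(V₂/V₁) = nRT ln(P₁/P₂).
W = (4.08)(8.314)(602) × ln(587/181)
  = 20421 × ln(3.243) = 20421 × 1.177
W_by_gas = 24025 J.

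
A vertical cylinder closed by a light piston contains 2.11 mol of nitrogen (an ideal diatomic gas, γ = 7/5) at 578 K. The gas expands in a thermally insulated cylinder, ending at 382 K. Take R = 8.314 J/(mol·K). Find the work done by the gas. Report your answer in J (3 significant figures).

W ≈ 8600 J

Adiabatic ⇒ Q = 0, so W_by = −ΔU = nCᵥ(T₁ − T₂).
Cᵥ = 5R/2 = 20.79 J/(mol·K).
W = (2.11)(20.79)(578 − 382) = 8596 J.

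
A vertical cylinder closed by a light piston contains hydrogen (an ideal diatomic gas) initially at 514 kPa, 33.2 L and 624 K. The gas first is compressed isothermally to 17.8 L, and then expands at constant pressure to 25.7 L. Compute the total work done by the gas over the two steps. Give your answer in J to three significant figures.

Step 1 (isothermal): W = P₁V₁ ln(V₂/V₁) = (17065) ln(17.8/33.2) = -10637 J.
After step 1: P = 958.7 kPa, V = 17.8 L, T = 624 K.
Step 2 (isobaric): W = PΔV = (958.7 kPa)(25.7 − 17.8 L) = 7574 J.
W_total = -10637 + 7574 = -3064 J.

W_total ≈ -3060 J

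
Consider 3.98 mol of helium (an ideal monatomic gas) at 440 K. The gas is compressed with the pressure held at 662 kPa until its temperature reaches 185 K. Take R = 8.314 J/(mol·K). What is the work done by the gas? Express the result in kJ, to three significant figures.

Isobaric: W = P ΔV = nR ΔT.
W = (3.98)(8.314)(185 − 440) = -8438 J.

W ≈ -8.44 kJ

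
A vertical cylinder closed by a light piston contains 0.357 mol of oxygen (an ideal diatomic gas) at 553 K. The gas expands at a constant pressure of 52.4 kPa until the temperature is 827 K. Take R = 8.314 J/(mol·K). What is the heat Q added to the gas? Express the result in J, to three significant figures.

Isobaric: W = nRΔT = (0.357)(8.314)(274) = 813.3 J.
ΔU = nCᵥΔT with Cᵥ = 5R/2: ΔU = (0.357)(20.79)(274) = 2033 J.
Q = ΔU + W = 2033 + 813.3 = 2846 J.

Q ≈ 2850 J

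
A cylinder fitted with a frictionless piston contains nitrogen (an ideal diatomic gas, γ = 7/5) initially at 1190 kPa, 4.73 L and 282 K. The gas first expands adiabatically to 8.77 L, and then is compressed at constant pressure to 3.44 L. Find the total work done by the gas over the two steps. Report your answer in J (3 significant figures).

W_total ≈ 407 J

Step 1 (adiabatic): W = (P₁V₁ − P₂V₂)/(γ−1) = (5629 − 4397)/0.4 = 3079 J.
After step 1: P = 501.4 kPa, V = 8.77 L, T = 220.3 K.
Step 2 (isobaric): W = PΔV = (501.4 kPa)(3.44 − 8.77 L) = -2672 J.
W_total = 3079 − 2672 = 407.1 J.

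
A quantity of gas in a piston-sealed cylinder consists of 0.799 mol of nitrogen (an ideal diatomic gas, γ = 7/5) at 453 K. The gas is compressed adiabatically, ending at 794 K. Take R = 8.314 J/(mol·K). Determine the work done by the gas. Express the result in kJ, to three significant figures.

Adiabatic ⇒ Q = 0, so W_by = −ΔU = nCᵥ(T₁ − T₂).
Cᵥ = 5R/2 = 20.79 J/(mol·K).
W = (0.799)(20.79)(453 − 794) = -5663 J.

W ≈ -5.66 kJ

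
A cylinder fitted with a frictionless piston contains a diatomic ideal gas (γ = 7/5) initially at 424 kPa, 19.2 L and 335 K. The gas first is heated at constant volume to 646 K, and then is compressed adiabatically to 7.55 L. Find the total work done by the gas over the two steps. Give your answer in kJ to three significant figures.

W_total ≈ -17.8 kJ

Step 1 (isochoric): W = 0 (constant volume).
After step 1: P = 817.6 kPa (V unchanged).
Step 2 (adiabatic): W = (P₁V₁ − P₂V₂)/(γ−1) = (15698 − 22803)/0.4 = -17762 J.
W_total = 0 − 17762 = -17762 J.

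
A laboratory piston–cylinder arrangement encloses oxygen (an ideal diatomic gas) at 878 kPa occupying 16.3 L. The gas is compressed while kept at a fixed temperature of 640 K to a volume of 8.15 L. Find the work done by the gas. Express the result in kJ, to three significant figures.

Isothermal: W = nRT ln(V₂/V₁) = P₁V₁ ln(V₂/V₁).
P₁V₁ = (878 kPa)(16.3 L) = 14311 J.
W = 14311 × ln(8.15/16.3) = 14311 × -0.6931
W_by_gas = -9920 J.

W ≈ -9.92 kJ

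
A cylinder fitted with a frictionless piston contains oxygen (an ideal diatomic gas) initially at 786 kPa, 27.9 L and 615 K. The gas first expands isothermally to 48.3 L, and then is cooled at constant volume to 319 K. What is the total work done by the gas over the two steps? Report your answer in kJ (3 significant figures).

W_total ≈ 12.0 kJ

Step 1 (isothermal): W = P₁V₁ ln(V₂/V₁) = (21929) ln(48.3/27.9) = 12035 J.
Step 2 (isochoric): W = 0 (constant volume).
W_total = 12035 + 0 = 12035 J.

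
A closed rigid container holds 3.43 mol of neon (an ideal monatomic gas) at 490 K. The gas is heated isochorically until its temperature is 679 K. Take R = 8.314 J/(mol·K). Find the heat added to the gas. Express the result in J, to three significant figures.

Q ≈ 8080 J

Constant volume ⇒ W = 0, so Q = ΔU = nCᵥΔT with Cᵥ = 3R/2 = 12.47 J/(mol·K).
ΔU = (3.43)(12.47)(679 − 490) = 8085 J.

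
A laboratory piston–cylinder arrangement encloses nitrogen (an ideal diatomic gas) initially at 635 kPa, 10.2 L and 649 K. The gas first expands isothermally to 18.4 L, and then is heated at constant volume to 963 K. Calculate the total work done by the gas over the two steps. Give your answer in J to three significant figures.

Step 1 (isothermal): W = P₁V₁ ln(V₂/V₁) = (6477) ln(18.4/10.2) = 3821 J.
Step 2 (isochoric): W = 0 (constant volume).
W_total = 3821 + 0 = 3821 J.

W_total ≈ 3820 J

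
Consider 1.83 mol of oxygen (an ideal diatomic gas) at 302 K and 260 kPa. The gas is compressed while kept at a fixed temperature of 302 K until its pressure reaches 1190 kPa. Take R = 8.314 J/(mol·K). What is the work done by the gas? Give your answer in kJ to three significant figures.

Isothermal process: W = nRT ln(V₂/V₁) = nRT ln(P₁/P₂).
W = (1.83)(8.314)(302) × ln(260/1190)
  = 4595 × ln(0.2185) = 4595 × -1.521
W_by_gas = -6989 J.

W ≈ -6.99 kJ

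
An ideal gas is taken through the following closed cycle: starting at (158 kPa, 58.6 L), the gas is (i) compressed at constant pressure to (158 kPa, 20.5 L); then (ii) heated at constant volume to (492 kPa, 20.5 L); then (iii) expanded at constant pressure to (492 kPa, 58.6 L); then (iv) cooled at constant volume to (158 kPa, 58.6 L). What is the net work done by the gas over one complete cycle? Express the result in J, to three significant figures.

Constant-volume legs do no work.
W(i) = (158)(20.5 − 58.6) = -6020 J; W(iii) = (492)(58.6 − 20.5) = 18745 J.
W_net = -6020 + 18745 = 12725 J (the clockwise enclosed area).

W_net ≈ 12700 J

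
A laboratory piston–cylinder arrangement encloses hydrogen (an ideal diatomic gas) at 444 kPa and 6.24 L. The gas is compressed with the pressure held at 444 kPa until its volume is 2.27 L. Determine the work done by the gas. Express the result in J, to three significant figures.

W ≈ -1760 J

Isobaric: W = P ΔV.
W = (444 kPa)(2.27 − 6.24 L) = (444)(-3.97) = -1763 J.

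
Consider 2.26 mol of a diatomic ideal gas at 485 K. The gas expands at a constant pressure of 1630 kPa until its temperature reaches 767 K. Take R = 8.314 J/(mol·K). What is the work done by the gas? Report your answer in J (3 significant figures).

Isobaric: W = P ΔV = nR ΔT.
W = (2.26)(8.314)(767 − 485) = 5299 J.

W ≈ 5300 J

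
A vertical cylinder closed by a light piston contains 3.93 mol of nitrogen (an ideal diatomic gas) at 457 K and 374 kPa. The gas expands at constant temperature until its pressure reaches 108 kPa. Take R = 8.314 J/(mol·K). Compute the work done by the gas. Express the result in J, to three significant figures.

Isothermal process: W = nRT ln(V₂/V₁) = nRT ln(P₁/P₂).
W = (3.93)(8.314)(457) × ln(374/108)
  = 14932 × ln(3.463) = 14932 × 1.242
W_by_gas = 18547 J.

W ≈ 18500 J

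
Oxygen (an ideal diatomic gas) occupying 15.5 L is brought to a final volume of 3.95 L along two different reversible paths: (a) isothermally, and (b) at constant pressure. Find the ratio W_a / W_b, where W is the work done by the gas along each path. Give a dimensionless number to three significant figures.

Path (a) isothermal: W = P₁V₁ ln(V₂/V₁) → W_a/(P₁V₁) = -1.367.
Path (b) isobaric: W = P₁(V₂ − V₁) → W_b/(P₁V₁) = -0.7452.
W_a / W_b = -1.367 / -0.7452 = 1.835.

W_a / W_b ≈ 1.83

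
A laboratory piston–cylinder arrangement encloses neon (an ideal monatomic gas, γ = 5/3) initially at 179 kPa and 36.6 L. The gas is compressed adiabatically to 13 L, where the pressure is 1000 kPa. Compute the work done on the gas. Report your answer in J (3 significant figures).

Adiabatic: W = (P₁V₁ − P₂V₂)/(γ − 1) with γ = 5/3.
P₁V₁ = 6551 J, P₂V₂ = 13000 J.
W = (6551 − 13000) / 0.6667 = -9673 J.
Work on gas = −W_by = 9673 J.

W ≈ 9670 J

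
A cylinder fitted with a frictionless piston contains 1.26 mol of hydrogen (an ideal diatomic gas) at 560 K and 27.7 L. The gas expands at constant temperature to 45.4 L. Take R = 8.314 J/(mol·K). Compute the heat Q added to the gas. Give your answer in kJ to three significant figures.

Q ≈ 2.90 kJ

Isothermal ⇒ ΔU = 0, so Q = W = nRT ln(V₂/V₁).
Q = (1.26)(8.314)(560) ln(45.4/27.7) = 5866 × 0.4941 = 2898 J.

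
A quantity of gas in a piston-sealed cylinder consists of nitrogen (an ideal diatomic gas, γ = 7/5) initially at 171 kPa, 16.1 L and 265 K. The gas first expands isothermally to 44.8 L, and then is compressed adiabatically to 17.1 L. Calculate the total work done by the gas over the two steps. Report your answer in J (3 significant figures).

Step 1 (isothermal): W = P₁V₁ ln(V₂/V₁) = (2753) ln(44.8/16.1) = 2817 J.
After step 1: P = 61.45 kPa, V = 44.8 L, T = 265 K.
Step 2 (adiabatic): W = (P₁V₁ − P₂V₂)/(γ−1) = (2753 − 4047)/0.4 = -3235 J.
W_total = 2817 − 3235 = -417.3 J.

W_total ≈ -417 J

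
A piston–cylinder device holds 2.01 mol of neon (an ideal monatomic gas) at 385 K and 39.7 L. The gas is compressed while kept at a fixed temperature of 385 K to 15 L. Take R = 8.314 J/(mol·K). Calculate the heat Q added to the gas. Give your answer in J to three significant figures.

Isothermal ⇒ ΔU = 0, so Q = W = nRT ln(V₂/V₁).
Q = (2.01)(8.314)(385) ln(15/39.7) = 6434 × -0.9733 = -6262 J.

Q ≈ -6260 J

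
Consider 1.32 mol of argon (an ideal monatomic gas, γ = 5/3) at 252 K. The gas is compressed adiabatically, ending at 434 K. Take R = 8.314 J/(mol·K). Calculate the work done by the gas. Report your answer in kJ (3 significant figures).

Adiabatic ⇒ Q = 0, so W_by = −ΔU = nCᵥ(T₁ − T₂).
Cᵥ = 3R/2 = 12.47 J/(mol·K).
W = (1.32)(12.47)(252 − 434) = -2996 J.

W ≈ -3.00 kJ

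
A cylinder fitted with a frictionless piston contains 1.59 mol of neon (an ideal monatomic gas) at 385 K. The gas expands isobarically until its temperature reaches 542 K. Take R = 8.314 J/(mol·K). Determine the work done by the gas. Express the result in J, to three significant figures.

W ≈ 2080 J

Isobaric: W = P ΔV = nR ΔT.
W = (1.59)(8.314)(542 − 385) = 2075 J.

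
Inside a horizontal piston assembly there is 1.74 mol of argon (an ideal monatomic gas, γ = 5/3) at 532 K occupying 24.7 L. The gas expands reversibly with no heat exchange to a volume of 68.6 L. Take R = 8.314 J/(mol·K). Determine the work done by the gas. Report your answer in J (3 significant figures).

Adiabatic: TV^(γ−1) = const with γ = 5/3.
T₂ = T₁ (V₁/V₂)^(γ−1) = 532 × (24.7/68.6)^0.667 = 532 × 0.5061 = 269.3 K.
W_by = nCᵥ(T₁ − T₂) = (1.74)(12.47)(532 − 269.3) = 5701 J.

W ≈ 5700 J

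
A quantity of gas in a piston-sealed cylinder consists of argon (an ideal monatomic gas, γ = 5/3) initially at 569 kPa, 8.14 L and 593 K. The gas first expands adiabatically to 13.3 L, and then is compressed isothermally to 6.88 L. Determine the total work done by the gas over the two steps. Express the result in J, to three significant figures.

W_total ≈ -261 J

Step 1 (adiabatic): W = (P₁V₁ − P₂V₂)/(γ−1) = (4632 − 3339)/0.667 = 1939 J.
After step 1: P = 251 kPa, V = 13.3 L, T = 427.5 K.
Step 2 (isothermal): W = P₁V₁ ln(V₂/V₁) = (3339) ln(6.88/13.3) = -2201 J.
W_total = 1939 − 2201 = -261.4 J.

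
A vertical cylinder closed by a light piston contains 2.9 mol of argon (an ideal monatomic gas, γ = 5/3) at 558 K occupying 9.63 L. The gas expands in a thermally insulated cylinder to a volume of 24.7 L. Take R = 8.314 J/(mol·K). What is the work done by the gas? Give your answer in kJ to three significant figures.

Adiabatic: TV^(γ−1) = const with γ = 5/3.
T₂ = T₁ (V₁/V₂)^(γ−1) = 558 × (9.63/24.7)^0.667 = 558 × 0.5337 = 297.8 K.
W_by = nCᵥ(T₁ − T₂) = (2.9)(12.47)(558 − 297.8) = 9410 J.

W ≈ 9.41 kJ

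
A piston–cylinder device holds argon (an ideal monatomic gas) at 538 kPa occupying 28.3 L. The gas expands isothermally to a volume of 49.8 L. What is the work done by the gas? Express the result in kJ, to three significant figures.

W ≈ 8.60 kJ

Isothermal: W = nRT ln(V₂/V₁) = P₁V₁ ln(V₂/V₁).
P₁V₁ = (538 kPa)(28.3 L) = 15225 J.
W = 15225 × ln(49.8/28.3) = 15225 × 0.5652
W_by_gas = 8605 J.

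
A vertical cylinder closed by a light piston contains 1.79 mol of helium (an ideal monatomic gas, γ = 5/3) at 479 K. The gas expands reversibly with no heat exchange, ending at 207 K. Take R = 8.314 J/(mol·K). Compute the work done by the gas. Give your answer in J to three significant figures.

W ≈ 6070 J

Adiabatic ⇒ Q = 0, so W_by = −ΔU = nCᵥ(T₁ − T₂).
Cᵥ = 3R/2 = 12.47 J/(mol·K).
W = (1.79)(12.47)(479 − 207) = 6072 J.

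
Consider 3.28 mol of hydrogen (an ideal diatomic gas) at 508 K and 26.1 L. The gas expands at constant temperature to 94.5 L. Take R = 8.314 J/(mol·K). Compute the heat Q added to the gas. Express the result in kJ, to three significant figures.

Q ≈ 17.8 kJ

Isothermal ⇒ ΔU = 0, so Q = W = nRT ln(V₂/V₁).
Q = (3.28)(8.314)(508) ln(94.5/26.1) = 13853 × 1.287 = 17824 J.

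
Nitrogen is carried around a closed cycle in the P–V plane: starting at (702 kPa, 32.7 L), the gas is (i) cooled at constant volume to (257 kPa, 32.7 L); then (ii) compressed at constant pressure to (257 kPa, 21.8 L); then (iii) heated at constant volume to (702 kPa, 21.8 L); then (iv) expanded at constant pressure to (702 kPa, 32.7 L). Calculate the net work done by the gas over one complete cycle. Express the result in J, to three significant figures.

W_net ≈ 4850 J

Constant-volume legs do no work.
W(ii) = (257)(21.8 − 32.7) = -2801 J; W(iv) = (702)(32.7 − 21.8) = 7652 J.
W_net = -2801 + 7652 = 4850 J (the clockwise enclosed area).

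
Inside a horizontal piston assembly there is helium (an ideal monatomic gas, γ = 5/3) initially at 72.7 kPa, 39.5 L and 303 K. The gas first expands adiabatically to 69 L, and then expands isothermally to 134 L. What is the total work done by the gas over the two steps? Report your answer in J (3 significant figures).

Step 1 (adiabatic): W = (P₁V₁ − P₂V₂)/(γ−1) = (2872 − 1980)/0.667 = 1338 J.
After step 1: P = 28.69 kPa, V = 69 L, T = 208.9 K.
Step 2 (isothermal): W = P₁V₁ ln(V₂/V₁) = (1980) ln(134/69) = 1314 J.
W_total = 1338 + 1314 = 2652 J.

W_total ≈ 2650 J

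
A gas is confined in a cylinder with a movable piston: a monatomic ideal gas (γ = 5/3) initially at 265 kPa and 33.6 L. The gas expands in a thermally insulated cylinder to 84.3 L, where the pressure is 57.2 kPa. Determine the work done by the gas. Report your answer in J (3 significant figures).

W ≈ 6120 J

Adiabatic: W = (P₁V₁ − P₂V₂)/(γ − 1) with γ = 5/3.
P₁V₁ = 8904 J, P₂V₂ = 4822 J.
W = (8904 − 4822) / 0.6667 = 6123 J.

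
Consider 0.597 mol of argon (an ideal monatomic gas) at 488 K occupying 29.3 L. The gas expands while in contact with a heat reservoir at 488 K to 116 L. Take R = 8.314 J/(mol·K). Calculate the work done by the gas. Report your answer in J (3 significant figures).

W ≈ 3330 J

Isothermal: W = nRT ln(V₂/V₁).
W = (0.597)(8.314)(488) × ln(116/29.3)
  = 2422 × 1.376
W_by_gas = 3333 J.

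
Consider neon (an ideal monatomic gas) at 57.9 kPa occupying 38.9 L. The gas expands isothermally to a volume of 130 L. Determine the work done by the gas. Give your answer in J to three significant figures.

Isothermal: W = nRT ln(V₂/V₁) = P₁V₁ ln(V₂/V₁).
P₁V₁ = (57.9 kPa)(38.9 L) = 2252 J.
W = 2252 × ln(130/38.9) = 2252 × 1.207
W_by_gas = 2718 J.

W ≈ 2720 J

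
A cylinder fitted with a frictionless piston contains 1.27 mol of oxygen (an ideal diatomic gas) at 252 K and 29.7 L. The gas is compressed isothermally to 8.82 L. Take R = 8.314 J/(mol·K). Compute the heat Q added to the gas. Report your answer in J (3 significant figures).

Q ≈ -3230 J

Isothermal ⇒ ΔU = 0, so Q = W = nRT ln(V₂/V₁).
Q = (1.27)(8.314)(252) ln(8.82/29.7) = 2661 × -1.214 = -3231 J.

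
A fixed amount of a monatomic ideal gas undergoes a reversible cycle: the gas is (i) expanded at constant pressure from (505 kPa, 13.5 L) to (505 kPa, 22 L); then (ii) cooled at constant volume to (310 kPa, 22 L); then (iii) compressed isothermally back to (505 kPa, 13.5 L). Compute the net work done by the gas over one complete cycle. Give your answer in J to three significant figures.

Leg (i): W = PΔV = (505)(22 − 13.5) = 4292 J.
Leg (ii): W = 0.
Leg (iii): W = PᵢVᵢ ln(V_f/Vᵢ) = (6820) ln(13.5/22) = -3331 J.
W_net = 4292 − 3331 = 961.9 J.

W_net ≈ 962 J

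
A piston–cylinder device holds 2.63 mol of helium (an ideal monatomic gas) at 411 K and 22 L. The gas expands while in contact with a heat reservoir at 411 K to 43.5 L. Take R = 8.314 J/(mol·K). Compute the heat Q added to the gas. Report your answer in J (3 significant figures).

Q ≈ 6130 J

Isothermal ⇒ ΔU = 0, so Q = W = nRT ln(V₂/V₁).
Q = (2.63)(8.314)(411) ln(43.5/22) = 8987 × 0.6817 = 6127 J.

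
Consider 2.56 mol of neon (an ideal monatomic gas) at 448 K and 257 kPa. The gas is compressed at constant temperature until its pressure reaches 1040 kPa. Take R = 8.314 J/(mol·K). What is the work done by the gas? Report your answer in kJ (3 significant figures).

Isothermal process: W = nRT ln(V₂/V₁) = nRT ln(P₁/P₂).
W = (2.56)(8.314)(448) × ln(257/1040)
  = 9535 × ln(0.2471) = 9535 × -1.398
W_by_gas = -13329 J.

W ≈ -13.3 kJ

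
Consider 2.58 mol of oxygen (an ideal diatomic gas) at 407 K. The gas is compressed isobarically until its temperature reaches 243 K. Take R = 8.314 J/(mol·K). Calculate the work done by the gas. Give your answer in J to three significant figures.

W ≈ -3520 J

Isobaric: W = P ΔV = nR ΔT.
W = (2.58)(8.314)(243 − 407) = -3518 J.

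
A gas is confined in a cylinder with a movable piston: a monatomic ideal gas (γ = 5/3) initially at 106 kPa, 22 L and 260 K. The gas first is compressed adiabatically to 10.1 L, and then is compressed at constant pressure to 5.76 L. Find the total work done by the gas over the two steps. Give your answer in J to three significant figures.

W_total ≈ -4060 J

Step 1 (adiabatic): W = (P₁V₁ − P₂V₂)/(γ−1) = (2332 − 3919)/0.667 = -2380 J.
After step 1: P = 388 kPa, V = 10.1 L, T = 436.9 K.
Step 2 (isobaric): W = PΔV = (388 kPa)(5.76 − 10.1 L) = -1684 J.
W_total = -2380 − 1684 = -4064 J.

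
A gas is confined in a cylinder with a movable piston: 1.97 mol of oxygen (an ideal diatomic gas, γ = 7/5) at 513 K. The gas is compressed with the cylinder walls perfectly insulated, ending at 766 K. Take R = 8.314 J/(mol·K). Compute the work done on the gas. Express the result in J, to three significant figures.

Adiabatic ⇒ Q = 0, so W_by = −ΔU = nCᵥ(T₁ − T₂).
Cᵥ = 5R/2 = 20.79 J/(mol·K).
W = (1.97)(20.79)(513 − 766) = -10359 J.
Work on gas = −W_by = 10359 J.

W ≈ 10400 J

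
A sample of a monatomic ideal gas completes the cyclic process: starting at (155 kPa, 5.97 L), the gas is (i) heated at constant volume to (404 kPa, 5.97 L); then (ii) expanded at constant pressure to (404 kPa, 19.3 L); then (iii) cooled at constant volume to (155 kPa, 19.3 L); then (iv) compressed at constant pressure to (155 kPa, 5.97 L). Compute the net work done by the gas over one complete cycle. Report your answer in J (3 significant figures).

W_net ≈ 3320 J

Constant-volume legs do no work.
W(ii) = (404)(19.3 − 5.97) = 5385 J; W(iv) = (155)(5.97 − 19.3) = -2066 J.
W_net = 5385 − 2066 = 3319 J (the clockwise enclosed area).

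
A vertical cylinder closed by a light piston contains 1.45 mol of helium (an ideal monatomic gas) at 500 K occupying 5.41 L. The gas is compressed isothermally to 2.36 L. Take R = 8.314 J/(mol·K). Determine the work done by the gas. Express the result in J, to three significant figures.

W ≈ -5000 J

Isothermal: W = nRT ln(V₂/V₁).
W = (1.45)(8.314)(500) × ln(2.36/5.41)
  = 6028 × -0.8296
W_by_gas = -5000 J.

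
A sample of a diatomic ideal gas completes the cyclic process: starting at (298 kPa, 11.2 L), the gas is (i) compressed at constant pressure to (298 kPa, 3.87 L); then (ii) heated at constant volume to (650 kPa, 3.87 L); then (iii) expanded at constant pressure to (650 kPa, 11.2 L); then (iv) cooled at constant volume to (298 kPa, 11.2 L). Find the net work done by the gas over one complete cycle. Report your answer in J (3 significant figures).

W_net ≈ 2580 J

Constant-volume legs do no work.
W(i) = (298)(3.87 − 11.2) = -2184 J; W(iii) = (650)(11.2 − 3.87) = 4764 J.
W_net = -2184 + 4764 = 2580 J (the clockwise enclosed area).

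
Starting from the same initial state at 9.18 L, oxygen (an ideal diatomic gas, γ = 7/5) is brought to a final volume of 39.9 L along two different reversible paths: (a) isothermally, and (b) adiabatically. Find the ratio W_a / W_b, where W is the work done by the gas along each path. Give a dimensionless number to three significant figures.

Path (a) isothermal: W = P₁V₁ ln(V₂/V₁) → W_a/(P₁V₁) = 1.469.
Path (b) adiabatic: W = P₁V₁(1 − (V₁/V₂)^(γ−1))/(γ−1) → W_b/(P₁V₁) = 1.111.
W_a / W_b = 1.469 / 1.111 = 1.322.

W_a / W_b ≈ 1.32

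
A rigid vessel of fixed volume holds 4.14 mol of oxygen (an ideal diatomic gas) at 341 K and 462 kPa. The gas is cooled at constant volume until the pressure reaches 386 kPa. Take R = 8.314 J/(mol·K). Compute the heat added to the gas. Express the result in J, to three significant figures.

Q ≈ -4830 J

Constant volume ⇒ W = 0, so Q = ΔU = nCᵥΔT with Cᵥ = 5R/2 = 20.79 J/(mol·K).
At constant V, T₂/T₁ = P₂/P₁ ⇒ ΔT = T₁(P₂/P₁ − 1) = 341·(386/462 − 1) = -56.1 K.
ΔU = (4.14)(20.79)(-56.1) = -4827 J.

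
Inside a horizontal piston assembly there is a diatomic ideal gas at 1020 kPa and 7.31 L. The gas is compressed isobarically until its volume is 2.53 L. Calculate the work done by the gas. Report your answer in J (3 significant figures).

W ≈ -4880 J

Isobaric: W = P ΔV.
W = (1020 kPa)(2.53 − 7.31 L) = (1020)(-4.78) = -4876 J.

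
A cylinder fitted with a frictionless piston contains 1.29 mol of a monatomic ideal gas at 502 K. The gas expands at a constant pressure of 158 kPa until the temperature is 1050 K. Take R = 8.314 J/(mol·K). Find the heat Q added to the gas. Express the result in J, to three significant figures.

Q ≈ 14700 J

Isobaric: W = nRΔT = (1.29)(8.314)(548) = 5877 J.
ΔU = nCᵥΔT with Cᵥ = 3R/2: ΔU = (1.29)(12.47)(548) = 8816 J.
Q = ΔU + W = 8816 + 5877 = 14693 J.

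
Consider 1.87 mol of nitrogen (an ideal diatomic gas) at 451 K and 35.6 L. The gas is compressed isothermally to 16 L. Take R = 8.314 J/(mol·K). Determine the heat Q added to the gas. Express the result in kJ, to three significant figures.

Isothermal ⇒ ΔU = 0, so Q = W = nRT ln(V₂/V₁).
Q = (1.87)(8.314)(451) ln(16/35.6) = 7012 × -0.7998 = -5608 J.

Q ≈ -5.61 kJ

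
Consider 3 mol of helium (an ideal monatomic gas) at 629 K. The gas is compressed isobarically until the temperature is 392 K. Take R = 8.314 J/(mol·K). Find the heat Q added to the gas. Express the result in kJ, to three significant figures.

Q ≈ -14.8 kJ

Isobaric: W = nRΔT = (3)(8.314)(-237) = -5911 J.
ΔU = nCᵥΔT with Cᵥ = 3R/2: ΔU = (3)(12.47)(-237) = -8867 J.
Q = ΔU + W = -8867 − 5911 = -14778 J.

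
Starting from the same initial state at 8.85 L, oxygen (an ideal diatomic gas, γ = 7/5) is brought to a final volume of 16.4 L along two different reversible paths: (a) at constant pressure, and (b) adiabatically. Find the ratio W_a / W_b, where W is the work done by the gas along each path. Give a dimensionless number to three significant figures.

Path (a) isobaric: W = P₁(V₂ − V₁) → W_a/(P₁V₁) = 0.8531.
Path (b) adiabatic: W = P₁V₁(1 − (V₁/V₂)^(γ−1))/(γ−1) → W_b/(P₁V₁) = 0.5467.
W_a / W_b = 0.8531 / 0.5467 = 1.561.

W_a / W_b ≈ 1.56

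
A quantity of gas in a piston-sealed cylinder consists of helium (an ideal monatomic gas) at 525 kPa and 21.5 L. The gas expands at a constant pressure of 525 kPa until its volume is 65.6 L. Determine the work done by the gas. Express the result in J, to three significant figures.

W ≈ 23200 J

Isobaric: W = P ΔV.
W = (525 kPa)(65.6 − 21.5 L) = (525)(44.1) = 23152 J.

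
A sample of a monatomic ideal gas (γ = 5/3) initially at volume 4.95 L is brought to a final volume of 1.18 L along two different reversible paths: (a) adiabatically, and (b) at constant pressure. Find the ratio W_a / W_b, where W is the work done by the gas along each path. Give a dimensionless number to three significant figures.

Path (a) adiabatic: W = P₁V₁(1 − (V₁/V₂)^(γ−1))/(γ−1) → W_a/(P₁V₁) = -2.402.
Path (b) isobaric: W = P₁(V₂ − V₁) → W_b/(P₁V₁) = -0.7616.
W_a / W_b = -2.402 / -0.7616 = 3.153.

W_a / W_b ≈ 3.15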